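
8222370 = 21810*377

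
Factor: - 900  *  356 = -2^4*3^2*5^2*89^1  =  - 320400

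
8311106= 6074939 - -2236167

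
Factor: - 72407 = - 61^1*1187^1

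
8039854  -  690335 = 7349519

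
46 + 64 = 110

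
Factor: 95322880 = 2^8*5^1*74471^1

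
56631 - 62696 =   -  6065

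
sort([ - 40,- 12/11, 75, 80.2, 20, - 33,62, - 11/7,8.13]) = [-40, - 33, - 11/7 ,  -  12/11, 8.13,  20 , 62,  75,80.2 ] 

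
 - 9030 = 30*(-301)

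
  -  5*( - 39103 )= 195515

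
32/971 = 32/971 = 0.03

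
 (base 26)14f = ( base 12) 563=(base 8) 1433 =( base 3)1002110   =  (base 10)795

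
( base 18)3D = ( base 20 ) 37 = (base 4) 1003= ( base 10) 67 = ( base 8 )103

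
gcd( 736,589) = 1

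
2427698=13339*182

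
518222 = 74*7003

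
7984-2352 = 5632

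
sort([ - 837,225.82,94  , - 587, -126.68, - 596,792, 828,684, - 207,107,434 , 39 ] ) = [ - 837, - 596,-587, - 207, - 126.68,39,  94,107,225.82 , 434,  684, 792, 828 ]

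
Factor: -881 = -881^1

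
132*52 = 6864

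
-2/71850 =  - 1/35925 = - 0.00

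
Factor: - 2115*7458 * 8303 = -2^1*3^3*5^1*11^1*19^2 *23^1 * 47^1*113^1 = - 130968782010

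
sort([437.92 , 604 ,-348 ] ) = [ - 348 , 437.92 , 604]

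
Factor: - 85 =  - 5^1*17^1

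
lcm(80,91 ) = 7280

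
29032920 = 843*34440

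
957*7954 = 7611978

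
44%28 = 16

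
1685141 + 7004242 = 8689383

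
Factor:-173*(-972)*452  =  76006512 =2^4 * 3^5*113^1*173^1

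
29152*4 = 116608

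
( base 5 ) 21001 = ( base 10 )1376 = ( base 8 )2540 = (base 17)4cg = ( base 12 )968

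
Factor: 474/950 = 237/475=3^1*5^( - 2)* 19^( - 1 )*79^1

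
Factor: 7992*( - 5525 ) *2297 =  - 2^3*3^3 *5^2*13^1*17^1*37^1*2297^1 = - 101425872600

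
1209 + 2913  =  4122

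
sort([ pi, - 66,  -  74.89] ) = [-74.89, - 66, pi] 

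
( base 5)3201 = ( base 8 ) 652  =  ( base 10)426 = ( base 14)226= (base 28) f6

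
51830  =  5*10366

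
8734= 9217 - 483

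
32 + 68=100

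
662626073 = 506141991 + 156484082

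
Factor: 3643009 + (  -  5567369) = -2^3*5^1  *48109^1 =-1924360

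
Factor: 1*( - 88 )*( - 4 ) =2^5*11^1 = 352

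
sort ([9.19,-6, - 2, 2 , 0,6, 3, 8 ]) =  [ -6, - 2, 0,2,3, 6, 8, 9.19]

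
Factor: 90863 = 90863^1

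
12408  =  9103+3305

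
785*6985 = 5483225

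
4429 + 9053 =13482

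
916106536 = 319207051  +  596899485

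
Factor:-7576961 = -7^1 * 97^1*11159^1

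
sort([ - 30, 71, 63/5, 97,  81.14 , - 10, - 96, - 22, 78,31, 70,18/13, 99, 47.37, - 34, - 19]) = [-96, - 34 , - 30, - 22, - 19 ,-10, 18/13,63/5, 31, 47.37, 70,71, 78,81.14, 97, 99]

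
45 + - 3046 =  - 3001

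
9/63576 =1/7064  =  0.00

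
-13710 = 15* (- 914)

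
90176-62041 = 28135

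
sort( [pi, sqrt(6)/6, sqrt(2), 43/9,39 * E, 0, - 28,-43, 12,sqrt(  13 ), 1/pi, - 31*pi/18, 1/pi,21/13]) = [ - 43,  -  28,  -  31*pi/18, 0, 1/pi , 1/pi,  sqrt(6 ) /6, sqrt ( 2 ) , 21/13,  pi, sqrt(13), 43/9,12,39*E ] 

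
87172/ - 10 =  - 43586/5 = - 8717.20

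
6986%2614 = 1758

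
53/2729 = 53/2729 = 0.02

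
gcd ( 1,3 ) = 1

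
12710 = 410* 31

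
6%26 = 6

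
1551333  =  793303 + 758030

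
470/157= 470/157 = 2.99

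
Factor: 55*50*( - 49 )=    - 2^1*5^3 * 7^2*11^1 =-134750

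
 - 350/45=  -  8 + 2/9 = -  7.78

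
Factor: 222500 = 2^2*5^4*89^1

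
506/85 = 5  +  81/85=5.95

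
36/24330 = 6/4055 =0.00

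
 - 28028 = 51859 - 79887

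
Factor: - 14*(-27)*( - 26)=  - 9828=-  2^2 * 3^3*7^1*13^1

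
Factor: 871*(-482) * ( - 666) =2^2*3^2*13^1*37^1 * 67^1*241^1 = 279601452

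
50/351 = 50/351 = 0.14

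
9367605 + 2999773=12367378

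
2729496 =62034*44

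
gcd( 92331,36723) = 3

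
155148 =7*22164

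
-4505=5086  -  9591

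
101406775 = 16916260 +84490515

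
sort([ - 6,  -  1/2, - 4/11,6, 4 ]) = [ - 6,-1/2, - 4/11, 4, 6] 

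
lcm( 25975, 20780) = 103900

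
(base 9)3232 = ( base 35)1wx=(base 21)585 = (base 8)4512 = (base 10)2378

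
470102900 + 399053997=869156897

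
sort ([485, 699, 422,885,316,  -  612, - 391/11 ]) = [ - 612, - 391/11  ,  316,  422,485,699,885]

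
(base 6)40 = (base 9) 26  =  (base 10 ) 24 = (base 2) 11000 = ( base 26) O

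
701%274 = 153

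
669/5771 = 669/5771 = 0.12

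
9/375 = 3/125 = 0.02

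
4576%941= 812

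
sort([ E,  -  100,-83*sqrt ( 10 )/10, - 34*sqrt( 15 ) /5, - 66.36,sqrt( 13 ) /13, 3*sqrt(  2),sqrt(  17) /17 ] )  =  [-100,-66.36,- 34* sqrt (15 ) /5, - 83*sqrt( 10 ) /10,sqrt( 17)/17,sqrt ( 13) /13,E,3*sqrt( 2)]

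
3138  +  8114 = 11252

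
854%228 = 170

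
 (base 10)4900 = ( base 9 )6644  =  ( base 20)C50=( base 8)11444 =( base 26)76C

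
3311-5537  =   - 2226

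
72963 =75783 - 2820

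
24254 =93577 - 69323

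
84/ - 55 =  - 2 + 26/55 = - 1.53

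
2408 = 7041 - 4633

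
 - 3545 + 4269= 724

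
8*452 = 3616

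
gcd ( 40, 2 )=2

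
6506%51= 29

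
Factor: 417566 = 2^1 *281^1*743^1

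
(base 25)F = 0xF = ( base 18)F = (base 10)15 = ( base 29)F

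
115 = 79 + 36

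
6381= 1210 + 5171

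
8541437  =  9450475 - 909038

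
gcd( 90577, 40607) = 1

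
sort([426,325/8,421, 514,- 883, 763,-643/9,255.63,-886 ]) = [-886, - 883, - 643/9,325/8,255.63,421,426,514,763] 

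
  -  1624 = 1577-3201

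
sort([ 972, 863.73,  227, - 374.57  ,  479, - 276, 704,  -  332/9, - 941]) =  [- 941,  -  374.57, - 276, -332/9,  227,479,704, 863.73, 972 ]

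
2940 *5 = 14700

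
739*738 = 545382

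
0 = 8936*0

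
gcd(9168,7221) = 3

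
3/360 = 1/120= 0.01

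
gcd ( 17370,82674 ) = 18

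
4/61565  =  4/61565= 0.00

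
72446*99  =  7172154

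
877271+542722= 1419993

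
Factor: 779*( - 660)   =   - 2^2*3^1 * 5^1*11^1 * 19^1*41^1 = -  514140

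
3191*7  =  22337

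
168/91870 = 84/45935  =  0.00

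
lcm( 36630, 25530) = 842490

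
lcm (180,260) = 2340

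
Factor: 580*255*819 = 121130100=2^2 * 3^3 * 5^2 * 7^1*13^1 * 17^1 * 29^1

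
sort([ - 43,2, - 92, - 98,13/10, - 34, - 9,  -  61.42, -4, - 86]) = [  -  98, - 92, - 86,-61.42 ,  -  43, -34, - 9,-4, 13/10,2]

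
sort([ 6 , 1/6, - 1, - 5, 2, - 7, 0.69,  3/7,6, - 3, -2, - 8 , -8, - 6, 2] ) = [ - 8, - 8 , - 7,- 6, -5, - 3, - 2, - 1,1/6, 3/7,  0.69, 2,2, 6,6] 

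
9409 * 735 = 6915615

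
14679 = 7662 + 7017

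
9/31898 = 9/31898 = 0.00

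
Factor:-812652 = -2^2*3^1*241^1*281^1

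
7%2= 1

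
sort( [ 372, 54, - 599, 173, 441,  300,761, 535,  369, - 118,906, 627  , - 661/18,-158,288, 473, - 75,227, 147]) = [ - 599, - 158, - 118, - 75, - 661/18, 54, 147, 173,227, 288, 300, 369,372, 441,  473,535,627, 761, 906]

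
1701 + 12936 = 14637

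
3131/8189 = 3131/8189=0.38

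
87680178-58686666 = 28993512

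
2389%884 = 621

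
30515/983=30515/983 =31.04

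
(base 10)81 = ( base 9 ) 100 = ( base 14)5B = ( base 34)2D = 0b1010001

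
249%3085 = 249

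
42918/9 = 14306/3=4768.67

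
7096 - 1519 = 5577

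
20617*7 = 144319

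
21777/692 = 21777/692 = 31.47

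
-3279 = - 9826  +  6547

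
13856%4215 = 1211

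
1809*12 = 21708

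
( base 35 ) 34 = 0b1101101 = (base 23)4H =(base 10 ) 109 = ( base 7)214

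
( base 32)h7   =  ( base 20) 17B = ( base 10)551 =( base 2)1000100111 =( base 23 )10M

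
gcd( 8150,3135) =5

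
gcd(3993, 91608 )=33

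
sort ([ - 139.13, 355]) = [ - 139.13 , 355]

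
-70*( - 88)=6160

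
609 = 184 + 425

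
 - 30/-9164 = 15/4582 = 0.00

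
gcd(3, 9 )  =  3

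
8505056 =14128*602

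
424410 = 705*602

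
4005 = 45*89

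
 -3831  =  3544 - 7375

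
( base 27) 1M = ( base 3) 1211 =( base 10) 49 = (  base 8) 61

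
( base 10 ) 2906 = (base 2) 101101011010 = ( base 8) 5532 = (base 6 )21242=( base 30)36Q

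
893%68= 9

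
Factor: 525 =3^1*5^2* 7^1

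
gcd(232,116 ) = 116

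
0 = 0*121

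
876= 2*438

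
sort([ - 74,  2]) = [ -74, 2]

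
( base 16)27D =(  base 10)637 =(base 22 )16l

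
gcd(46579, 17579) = 1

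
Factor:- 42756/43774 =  - 42/43 =- 2^1*3^1*7^1*43^(  -  1 )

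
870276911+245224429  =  1115501340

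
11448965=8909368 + 2539597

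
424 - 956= - 532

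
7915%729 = 625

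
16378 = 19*862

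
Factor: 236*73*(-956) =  - 16469968 = - 2^4*59^1*73^1*239^1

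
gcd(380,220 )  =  20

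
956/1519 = 956/1519  =  0.63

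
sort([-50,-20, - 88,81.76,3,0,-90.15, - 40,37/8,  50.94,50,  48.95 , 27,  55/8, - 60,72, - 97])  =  [ - 97,  -  90.15,-88,-60, - 50,-40, - 20,0,3,37/8,55/8, 27, 48.95, 50,50.94,72, 81.76]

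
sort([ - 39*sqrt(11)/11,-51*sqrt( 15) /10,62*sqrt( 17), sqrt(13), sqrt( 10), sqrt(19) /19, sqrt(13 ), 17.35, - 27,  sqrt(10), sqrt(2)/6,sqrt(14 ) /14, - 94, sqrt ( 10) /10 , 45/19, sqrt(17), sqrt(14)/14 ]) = [ - 94, - 27,-51*sqrt (15) /10, -39*sqrt( 11)/11, sqrt(19 ) /19, sqrt( 2)/6, sqrt( 14 ) /14,sqrt(14)/14,sqrt(10)/10,45/19  ,  sqrt(10), sqrt( 10 ), sqrt( 13),  sqrt( 13),sqrt(17 ),17.35 , 62 * sqrt( 17 ) ]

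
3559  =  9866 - 6307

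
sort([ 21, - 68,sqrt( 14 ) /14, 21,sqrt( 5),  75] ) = [ - 68,sqrt( 14)/14,sqrt( 5 ),21, 21,75 ]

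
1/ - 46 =-1+ 45/46 =-  0.02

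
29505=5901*5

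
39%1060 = 39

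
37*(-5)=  - 185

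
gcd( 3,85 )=1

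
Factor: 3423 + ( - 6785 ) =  - 3362 =-2^1*41^2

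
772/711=1 + 61/711=1.09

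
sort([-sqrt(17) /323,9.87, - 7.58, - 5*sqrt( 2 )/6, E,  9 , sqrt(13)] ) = [ - 7.58, - 5*sqrt(2) /6, - sqrt( 17 )/323 , E,sqrt( 13), 9,  9.87 ] 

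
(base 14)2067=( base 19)f8c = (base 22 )BBD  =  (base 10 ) 5579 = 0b1010111001011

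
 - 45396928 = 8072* ( - 5624) 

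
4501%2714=1787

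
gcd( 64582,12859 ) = 7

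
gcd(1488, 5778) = 6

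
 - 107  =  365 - 472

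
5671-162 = 5509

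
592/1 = 592 = 592.00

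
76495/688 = 76495/688= 111.18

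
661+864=1525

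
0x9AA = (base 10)2474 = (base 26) 3h4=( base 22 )52a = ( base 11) 194a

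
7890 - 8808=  - 918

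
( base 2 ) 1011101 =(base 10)93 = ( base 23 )41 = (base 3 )10110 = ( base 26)3F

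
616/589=1 + 27/589 =1.05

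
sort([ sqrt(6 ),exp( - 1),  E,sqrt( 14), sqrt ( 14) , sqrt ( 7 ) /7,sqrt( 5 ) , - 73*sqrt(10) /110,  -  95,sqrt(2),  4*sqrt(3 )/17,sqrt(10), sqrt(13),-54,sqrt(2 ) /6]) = [ - 95,  -  54,  -  73 * sqrt(10)/110, sqrt( 2)/6 , exp( - 1 ),sqrt( 7)/7,4*sqrt( 3 ) /17,  sqrt(2), sqrt( 5),  sqrt(6), E,sqrt( 10),sqrt( 13 ),sqrt(14) , sqrt( 14)]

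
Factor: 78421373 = 78421373^1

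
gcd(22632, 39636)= 12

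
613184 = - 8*(-76648) 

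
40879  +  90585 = 131464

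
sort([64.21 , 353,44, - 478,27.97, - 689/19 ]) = [ - 478,-689/19, 27.97,44, 64.21,353]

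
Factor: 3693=3^1 * 1231^1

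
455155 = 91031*5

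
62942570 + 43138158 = 106080728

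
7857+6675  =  14532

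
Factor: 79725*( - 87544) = -6979445400 = - 2^3*3^1*5^2*31^1*353^1* 1063^1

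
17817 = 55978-38161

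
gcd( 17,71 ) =1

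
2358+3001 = 5359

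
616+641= 1257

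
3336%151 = 14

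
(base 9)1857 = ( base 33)1AA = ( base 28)1N1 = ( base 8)2625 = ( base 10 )1429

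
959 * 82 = 78638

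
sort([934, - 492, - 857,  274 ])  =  [ - 857, - 492,274,934 ]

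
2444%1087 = 270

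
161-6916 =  -6755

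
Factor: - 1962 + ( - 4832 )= - 6794 = - 2^1*43^1*79^1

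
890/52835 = 178/10567 = 0.02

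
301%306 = 301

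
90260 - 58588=31672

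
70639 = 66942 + 3697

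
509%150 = 59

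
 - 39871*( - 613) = 24440923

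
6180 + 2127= 8307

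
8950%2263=2161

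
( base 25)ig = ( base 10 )466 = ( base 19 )15a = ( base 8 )722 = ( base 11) 394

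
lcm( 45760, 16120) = 1418560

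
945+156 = 1101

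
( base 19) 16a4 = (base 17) 1ef5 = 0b10010000000011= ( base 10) 9219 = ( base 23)h9j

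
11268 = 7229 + 4039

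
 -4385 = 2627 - 7012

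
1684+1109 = 2793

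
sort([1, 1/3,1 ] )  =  [ 1/3, 1, 1]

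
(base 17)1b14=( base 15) 260d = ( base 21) i87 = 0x1fb1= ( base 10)8113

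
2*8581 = 17162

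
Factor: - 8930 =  - 2^1*5^1*19^1*47^1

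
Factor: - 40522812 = - 2^2*3^1*11^1*306991^1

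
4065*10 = 40650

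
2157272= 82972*26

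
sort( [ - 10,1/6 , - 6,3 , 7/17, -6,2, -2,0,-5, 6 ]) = [- 10 , - 6, - 6, - 5,  -  2, 0, 1/6, 7/17,2 , 3 , 6]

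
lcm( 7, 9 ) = 63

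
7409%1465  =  84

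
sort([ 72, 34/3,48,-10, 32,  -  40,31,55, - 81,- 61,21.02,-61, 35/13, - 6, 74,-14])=[ - 81, - 61,- 61, - 40, - 14, - 10 , - 6, 35/13,34/3,21.02,31, 32,48,55, 72, 74]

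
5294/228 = 2647/114 = 23.22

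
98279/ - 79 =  - 98279/79 = -1244.04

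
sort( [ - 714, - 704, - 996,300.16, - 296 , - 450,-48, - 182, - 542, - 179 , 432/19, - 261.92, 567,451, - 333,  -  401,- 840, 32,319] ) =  [ - 996, - 840,-714,- 704,-542, - 450,-401, -333, - 296,-261.92 , - 182, - 179, - 48, 432/19 , 32,300.16,319,  451,  567]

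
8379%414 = 99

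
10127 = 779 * 13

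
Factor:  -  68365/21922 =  - 2^(- 1)*5^1*11^2 * 97^( - 1)  =  -605/194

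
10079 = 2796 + 7283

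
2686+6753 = 9439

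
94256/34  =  2772 + 4/17 = 2772.24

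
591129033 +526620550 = 1117749583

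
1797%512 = 261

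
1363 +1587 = 2950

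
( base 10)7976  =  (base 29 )9e1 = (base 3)101221102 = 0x1F28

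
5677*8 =45416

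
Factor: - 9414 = - 2^1*3^2 *523^1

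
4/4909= 4/4909 = 0.00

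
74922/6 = 12487 = 12487.00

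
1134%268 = 62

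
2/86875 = 2/86875= 0.00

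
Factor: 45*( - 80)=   - 2^4*3^2*5^2 = - 3600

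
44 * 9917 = 436348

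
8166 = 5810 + 2356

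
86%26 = 8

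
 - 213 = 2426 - 2639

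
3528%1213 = 1102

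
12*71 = 852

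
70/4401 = 70/4401=0.02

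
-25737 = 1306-27043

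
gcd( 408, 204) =204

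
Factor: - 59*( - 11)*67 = 11^1*59^1*67^1 = 43483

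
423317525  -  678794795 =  - 255477270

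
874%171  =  19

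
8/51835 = 8/51835 = 0.00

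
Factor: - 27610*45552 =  - 2^5*3^1 *5^1*11^1*13^1*73^1*251^1 = -  1257690720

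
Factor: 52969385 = 5^1*7^1* 37^1*40903^1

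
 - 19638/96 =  - 3273/16 = - 204.56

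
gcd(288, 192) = 96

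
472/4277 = 472/4277 = 0.11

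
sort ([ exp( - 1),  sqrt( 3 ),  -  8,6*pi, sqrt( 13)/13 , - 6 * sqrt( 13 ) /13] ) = [ - 8, - 6 * sqrt(13)/13,sqrt( 13 )/13,exp( -1 ), sqrt( 3), 6 * pi ] 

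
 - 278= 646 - 924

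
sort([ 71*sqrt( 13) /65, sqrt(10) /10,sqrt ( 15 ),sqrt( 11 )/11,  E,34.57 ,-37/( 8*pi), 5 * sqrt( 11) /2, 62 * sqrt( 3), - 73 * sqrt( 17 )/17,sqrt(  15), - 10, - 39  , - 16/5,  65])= [  -  39,-73*sqrt( 17 ) /17, - 10,-16/5, - 37/( 8*pi), sqrt(11 ) /11 , sqrt(10 ) /10,E, sqrt( 15),sqrt( 15 ),71 * sqrt(13)/65,5*sqrt(11) /2, 34.57 , 65,62*sqrt( 3) ]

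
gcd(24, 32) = 8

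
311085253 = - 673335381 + 984420634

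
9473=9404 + 69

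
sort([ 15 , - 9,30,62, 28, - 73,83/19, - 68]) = [-73,-68,- 9, 83/19,15,28,30,62] 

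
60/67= 60/67 = 0.90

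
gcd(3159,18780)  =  3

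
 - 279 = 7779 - 8058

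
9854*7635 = 75235290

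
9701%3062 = 515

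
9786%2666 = 1788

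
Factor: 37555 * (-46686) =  - 2^1 *3^1*5^1*7^1 *29^1*31^1 * 37^1*251^1 = - 1753292730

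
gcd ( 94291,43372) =1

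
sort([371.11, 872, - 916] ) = [-916,  371.11,872 ]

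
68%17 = 0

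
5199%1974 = 1251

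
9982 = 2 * 4991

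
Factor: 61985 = 5^1 * 7^2*11^1*23^1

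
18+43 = 61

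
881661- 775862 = 105799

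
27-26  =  1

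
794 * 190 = 150860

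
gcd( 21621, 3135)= 3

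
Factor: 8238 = 2^1 *3^1*1373^1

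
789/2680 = 789/2680 = 0.29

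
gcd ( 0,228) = 228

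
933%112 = 37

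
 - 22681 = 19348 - 42029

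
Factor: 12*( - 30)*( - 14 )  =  2^4*3^2 * 5^1*7^1 = 5040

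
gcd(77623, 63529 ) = 1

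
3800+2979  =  6779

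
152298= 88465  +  63833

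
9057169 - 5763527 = 3293642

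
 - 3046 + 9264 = 6218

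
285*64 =18240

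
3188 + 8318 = 11506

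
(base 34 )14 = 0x26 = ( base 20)1I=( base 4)212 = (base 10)38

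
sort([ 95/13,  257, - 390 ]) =[ - 390, 95/13,257 ]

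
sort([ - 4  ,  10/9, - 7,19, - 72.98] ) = [ - 72.98, - 7, - 4 , 10/9,  19]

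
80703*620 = 50035860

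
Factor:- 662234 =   -  2^1*263^1*1259^1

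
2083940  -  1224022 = 859918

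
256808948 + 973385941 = 1230194889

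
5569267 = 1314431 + 4254836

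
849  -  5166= - 4317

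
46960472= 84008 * 559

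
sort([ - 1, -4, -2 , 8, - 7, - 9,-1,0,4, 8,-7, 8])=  [ - 9,  -  7,- 7,- 4, - 2, - 1, - 1, 0, 4,  8, 8, 8]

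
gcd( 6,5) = 1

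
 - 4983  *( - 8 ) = 39864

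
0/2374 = 0 = 0.00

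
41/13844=41/13844=0.00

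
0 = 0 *659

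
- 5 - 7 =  - 12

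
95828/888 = 107 + 203/222 = 107.91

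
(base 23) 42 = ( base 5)334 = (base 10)94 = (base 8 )136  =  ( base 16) 5e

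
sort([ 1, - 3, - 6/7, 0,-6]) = [- 6,-3 , - 6/7, 0 , 1]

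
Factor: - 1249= - 1249^1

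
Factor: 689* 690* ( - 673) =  -2^1 * 3^1*5^1* 13^1*23^1*53^1*673^1= - 319950930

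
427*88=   37576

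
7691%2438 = 377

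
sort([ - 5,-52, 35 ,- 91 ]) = [ - 91,- 52, - 5, 35]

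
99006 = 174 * 569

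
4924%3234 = 1690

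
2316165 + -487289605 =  - 484973440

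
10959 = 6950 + 4009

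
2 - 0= 2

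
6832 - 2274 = 4558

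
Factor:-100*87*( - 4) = 2^4*3^1*5^2*29^1 = 34800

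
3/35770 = 3/35770= 0.00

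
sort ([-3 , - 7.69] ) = [ - 7.69, - 3]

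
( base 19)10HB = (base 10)7193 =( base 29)8G1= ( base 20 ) HJD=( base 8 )16031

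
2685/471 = 895/157 = 5.70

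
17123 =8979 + 8144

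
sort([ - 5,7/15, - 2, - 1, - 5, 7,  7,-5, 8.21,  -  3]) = [ - 5, -5, - 5 ,-3, - 2,-1, 7/15, 7,7,8.21]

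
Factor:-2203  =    -  2203^1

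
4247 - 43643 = - 39396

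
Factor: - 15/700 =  - 3/140=- 2^( - 2) * 3^1*5^( - 1) * 7^( - 1 )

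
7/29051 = 7/29051 =0.00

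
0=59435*0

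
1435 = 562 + 873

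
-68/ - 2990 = 34/1495 = 0.02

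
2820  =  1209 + 1611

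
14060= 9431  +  4629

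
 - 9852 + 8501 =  - 1351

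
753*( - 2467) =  - 1857651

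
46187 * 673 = 31083851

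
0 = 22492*0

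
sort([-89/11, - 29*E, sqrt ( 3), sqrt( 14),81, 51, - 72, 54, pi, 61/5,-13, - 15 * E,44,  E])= [ - 29*E, - 72,-15*E, - 13, -89/11, sqrt( 3 ), E, pi, sqrt(14 ), 61/5, 44, 51,54, 81 ]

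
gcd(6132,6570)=438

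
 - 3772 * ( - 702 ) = 2647944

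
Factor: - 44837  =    -  13^1*3449^1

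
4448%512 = 352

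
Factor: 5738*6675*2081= 79704693150 = 2^1 * 3^1* 5^2*19^1*89^1*151^1*2081^1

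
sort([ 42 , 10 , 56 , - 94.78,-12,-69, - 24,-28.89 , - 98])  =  [ -98,-94.78,-69, - 28.89, - 24,-12,10, 42,56]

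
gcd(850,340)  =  170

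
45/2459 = 45/2459 = 0.02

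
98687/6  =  16447 + 5/6 = 16447.83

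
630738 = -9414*( - 67)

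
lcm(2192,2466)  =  19728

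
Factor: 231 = 3^1 *7^1 * 11^1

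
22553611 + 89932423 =112486034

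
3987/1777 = 3987/1777 = 2.24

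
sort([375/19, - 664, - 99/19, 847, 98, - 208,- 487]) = [ - 664,-487, - 208, -99/19,  375/19 , 98,  847] 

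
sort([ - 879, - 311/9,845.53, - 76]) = [ - 879,  -  76, - 311/9,845.53]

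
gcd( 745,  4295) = 5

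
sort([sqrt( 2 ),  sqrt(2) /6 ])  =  [sqrt( 2) /6,sqrt (2 ) ]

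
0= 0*3849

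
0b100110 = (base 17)24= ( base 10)38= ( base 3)1102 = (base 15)28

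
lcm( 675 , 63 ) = 4725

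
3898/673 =5 + 533/673 = 5.79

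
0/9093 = 0 = 0.00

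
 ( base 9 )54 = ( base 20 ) 29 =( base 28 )1L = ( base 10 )49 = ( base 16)31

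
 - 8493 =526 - 9019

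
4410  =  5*882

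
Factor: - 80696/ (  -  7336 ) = 11 = 11^1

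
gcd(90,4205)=5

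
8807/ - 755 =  - 8807/755=- 11.66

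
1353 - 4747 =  - 3394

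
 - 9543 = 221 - 9764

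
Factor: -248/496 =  - 2^( - 1) = - 1/2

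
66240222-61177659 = 5062563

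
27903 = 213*131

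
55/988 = 55/988 = 0.06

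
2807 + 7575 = 10382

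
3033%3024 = 9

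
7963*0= 0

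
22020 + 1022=23042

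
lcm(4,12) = 12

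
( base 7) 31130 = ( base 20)J0G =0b1110111000000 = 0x1DC0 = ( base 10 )7616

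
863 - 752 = 111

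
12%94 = 12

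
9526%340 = 6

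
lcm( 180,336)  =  5040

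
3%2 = 1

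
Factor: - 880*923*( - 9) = 7310160 = 2^4*3^2*5^1*11^1 * 13^1* 71^1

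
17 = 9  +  8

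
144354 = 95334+49020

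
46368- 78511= - 32143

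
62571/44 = 62571/44 = 1422.07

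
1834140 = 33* 55580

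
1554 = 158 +1396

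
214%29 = 11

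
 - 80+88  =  8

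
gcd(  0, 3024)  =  3024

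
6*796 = 4776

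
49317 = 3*16439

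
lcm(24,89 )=2136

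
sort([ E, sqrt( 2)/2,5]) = [sqrt( 2 )/2,E,5 ]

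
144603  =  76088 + 68515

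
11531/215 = 11531/215  =  53.63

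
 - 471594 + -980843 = - 1452437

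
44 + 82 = 126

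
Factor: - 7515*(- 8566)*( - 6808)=  -  438254719920 = - 2^4*3^2*5^1 * 23^1*37^1 * 167^1* 4283^1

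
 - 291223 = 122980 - 414203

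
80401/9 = 80401/9 = 8933.44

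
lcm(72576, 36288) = 72576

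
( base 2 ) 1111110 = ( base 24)56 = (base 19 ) 6C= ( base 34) 3o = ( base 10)126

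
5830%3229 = 2601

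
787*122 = 96014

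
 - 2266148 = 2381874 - 4648022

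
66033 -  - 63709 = 129742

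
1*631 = 631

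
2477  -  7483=-5006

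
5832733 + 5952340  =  11785073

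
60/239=60/239= 0.25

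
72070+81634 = 153704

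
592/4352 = 37/272=0.14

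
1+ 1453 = 1454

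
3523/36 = 3523/36 = 97.86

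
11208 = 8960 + 2248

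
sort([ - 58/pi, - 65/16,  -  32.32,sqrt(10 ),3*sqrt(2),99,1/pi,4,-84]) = [-84, - 32.32,-58/pi, - 65/16,1/pi,sqrt(10),4, 3 * sqrt ( 2), 99 ]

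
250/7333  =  250/7333 = 0.03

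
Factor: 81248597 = 81248597^1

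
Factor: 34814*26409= 919402926=2^1*3^1*13^2 * 103^1*8803^1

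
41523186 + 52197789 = 93720975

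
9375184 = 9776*959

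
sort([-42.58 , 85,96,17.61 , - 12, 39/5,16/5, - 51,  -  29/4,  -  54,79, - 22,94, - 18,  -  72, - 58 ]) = [ - 72,  -  58, -54  ,  -  51, - 42.58, - 22 ,-18,  -  12,  -  29/4,16/5,39/5, 17.61,79,85,94,96] 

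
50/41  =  1 + 9/41 =1.22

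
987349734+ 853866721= 1841216455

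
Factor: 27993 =3^1 * 7^1*31^1*43^1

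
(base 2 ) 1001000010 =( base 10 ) 578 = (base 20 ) 18I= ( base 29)jr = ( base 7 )1454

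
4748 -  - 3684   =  8432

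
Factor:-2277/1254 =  - 2^ ( - 1)*3^1 * 19^(-1 ) * 23^1 = - 69/38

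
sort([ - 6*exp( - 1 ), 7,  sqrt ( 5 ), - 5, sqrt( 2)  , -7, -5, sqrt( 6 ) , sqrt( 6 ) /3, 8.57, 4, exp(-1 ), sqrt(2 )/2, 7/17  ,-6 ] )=[ - 7, - 6,-5, - 5,-6 * exp( - 1 ), exp( - 1) , 7/17 , sqrt( 2 )/2,  sqrt(  6)/3, sqrt( 2), sqrt (5),sqrt( 6 ), 4, 7, 8.57 ]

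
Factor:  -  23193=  - 3^3* 859^1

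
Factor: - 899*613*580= - 319630460= - 2^2*5^1*29^2*31^1*613^1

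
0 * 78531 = 0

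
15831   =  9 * 1759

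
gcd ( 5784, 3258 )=6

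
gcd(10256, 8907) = 1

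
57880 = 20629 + 37251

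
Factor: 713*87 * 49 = 3^1*7^2*23^1*29^1 *31^1 = 3039519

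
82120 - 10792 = 71328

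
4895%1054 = 679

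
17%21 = 17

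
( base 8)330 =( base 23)99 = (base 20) ag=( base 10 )216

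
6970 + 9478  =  16448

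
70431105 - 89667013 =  - 19235908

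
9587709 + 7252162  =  16839871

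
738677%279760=179157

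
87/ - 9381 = -1+ 3098/3127 = - 0.01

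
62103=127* 489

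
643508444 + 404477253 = 1047985697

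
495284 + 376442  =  871726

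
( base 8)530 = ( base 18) 112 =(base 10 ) 344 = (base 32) AO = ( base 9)422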